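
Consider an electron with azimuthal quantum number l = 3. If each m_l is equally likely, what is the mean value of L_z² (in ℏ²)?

⟨L_z²⟩ = 4 ℏ²

m_l ∈ {-3, -2, -1, 0, 1, 2, 3}.
⟨L_z²⟩ = ℏ²·l(l+1)/3 = 4ℏ².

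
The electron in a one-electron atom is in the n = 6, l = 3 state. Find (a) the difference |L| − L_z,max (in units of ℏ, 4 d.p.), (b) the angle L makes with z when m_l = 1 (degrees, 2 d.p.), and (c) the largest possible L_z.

|L| − L_z,max = (2√3 − 3)ℏ ≈ 0.4641ℏ.
For m_l = 1: cos θ = 1/√12, θ ≈ 73.22°.
L_z,max = lℏ = 3ℏ.

|L|−L_z,max ≈ 0.4641ℏ; θ(m_l=1) ≈ 73.22°; L_z,max = 3ℏ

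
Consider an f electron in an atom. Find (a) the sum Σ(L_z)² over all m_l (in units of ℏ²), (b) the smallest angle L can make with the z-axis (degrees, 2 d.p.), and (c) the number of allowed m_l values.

Σ(L_z)² = 28 ℏ²; θ_min ≈ 30.00°; 7 values

The letter f corresponds to l = 3.
Σ m_l² = 28, so Σ(L_z)² = 28 ℏ².
cos θ_min = 3/√12, so θ_min ≈ 30.00°.
There are 2l+1 = 7 values of m_l.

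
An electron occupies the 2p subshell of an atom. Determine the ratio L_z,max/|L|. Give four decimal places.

For 2p, l = 1.
|L| = √2 ℏ ≈ 1.4142ℏ, while L_z,max = lℏ = 1ℏ.
L_z,max/|L| = 1/√2 = 0.7071.

L_z,max/|L| = 0.7071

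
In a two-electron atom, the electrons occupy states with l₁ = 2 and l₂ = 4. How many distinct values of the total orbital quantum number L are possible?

5

L runs from |2 − 4| = 2 to 2 + 4 = 6.
So L can be 2, 3, 4, 5, 6.
That is 5 values.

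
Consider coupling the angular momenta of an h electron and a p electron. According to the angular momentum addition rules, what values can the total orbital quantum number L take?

L = 4, 5, 6

L runs from |5 − 1| = 4 to 5 + 1 = 6.
Allowed values: L = 4, 5, 6.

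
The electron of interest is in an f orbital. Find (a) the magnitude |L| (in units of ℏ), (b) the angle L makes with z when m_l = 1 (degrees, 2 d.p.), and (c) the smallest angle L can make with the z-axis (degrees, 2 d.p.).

For an f orbital, l = 3.
|L| = ℏ√(3·4) = 2√3 ℏ ≈ 3.464ℏ.
For m_l = 1: cos θ = 1/√12, θ ≈ 73.22°.
cos θ_min = 3/√12, so θ_min ≈ 30.00°.

|L| = 2√3 ℏ ≈ 3.464ℏ; θ(m_l=1) ≈ 73.22°; θ_min ≈ 30.00°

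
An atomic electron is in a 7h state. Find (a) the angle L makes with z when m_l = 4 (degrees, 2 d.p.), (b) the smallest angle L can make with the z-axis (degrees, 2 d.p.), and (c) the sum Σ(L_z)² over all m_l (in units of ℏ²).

The 7h subshell has l = 5.
For m_l = 4: cos θ = 4/√30, θ ≈ 43.09°.
cos θ_min = 5/√30, so θ_min ≈ 24.09°.
Σ m_l² = 110, so Σ(L_z)² = 110 ℏ².

θ(m_l=4) ≈ 43.09°; θ_min ≈ 24.09°; Σ(L_z)² = 110 ℏ²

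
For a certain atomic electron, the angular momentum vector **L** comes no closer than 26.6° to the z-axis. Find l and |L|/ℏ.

cos θ_min = l/√(l(l+1)) = √(l/(l+1)), so l/(l+1) = cos²(26.6°) = 0.7995.
Thus l = 0.7995/(1 − 0.7995) ≈ 4.
Then |L| = ℏ√(4·5) = 2√5 ℏ.

l = 4, |L| = 2√5 ℏ ≈ 4.472ℏ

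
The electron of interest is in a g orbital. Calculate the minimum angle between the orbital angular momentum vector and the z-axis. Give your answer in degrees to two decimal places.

For a g orbital, l = 4.
|L| = ℏ√(l(l+1)) = 2√5 ℏ.
The smallest angle corresponds to the largest L_z, i.e. m_l = l = 4, giving L_z = 4ℏ.
cos θ_min = 4/√20, so θ_min ≈ 26.57°.

θ_min ≈ 26.57°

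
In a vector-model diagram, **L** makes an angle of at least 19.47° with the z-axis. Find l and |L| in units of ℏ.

cos θ_min = l/√(l(l+1)) = √(l/(l+1)), so l/(l+1) = cos²(19.47°) = 0.8889.
Solving: l = 8.
Then |L| = ℏ√(8·9) = 6√2 ℏ.

l = 8, |L| = 6√2 ℏ ≈ 8.485ℏ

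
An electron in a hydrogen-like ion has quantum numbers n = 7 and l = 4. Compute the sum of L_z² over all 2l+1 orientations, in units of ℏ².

The allowed m_l values are -4, -3, -2, -1, 0, 1, 2, 3, 4.
Σ m_l² = l(l+1)(2l+1)/3 = 4·5·9/3 = 60.

Σ(L_z)² = 60 ℏ²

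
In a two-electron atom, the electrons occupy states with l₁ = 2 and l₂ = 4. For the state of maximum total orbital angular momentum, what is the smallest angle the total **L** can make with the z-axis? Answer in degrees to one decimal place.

θ_min ≈ 22.2°

By the triangle rule, |l₁ − l₂| ≤ L ≤ l₁ + l₂.
Allowed values: L = 2, 3, 4, 5, 6.
The maximum is L = 6, with |L_tot| = ℏ√(6·7) = √42 ℏ.
The minimum angle with z is arccos(6/√42) ≈ 22.2°.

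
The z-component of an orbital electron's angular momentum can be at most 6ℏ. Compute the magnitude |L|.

|L| = √42 ℏ ≈ 6.481ℏ

Since max m_l = l, l = 6.
Then |L| = ℏ√(6·7) = √42 ℏ.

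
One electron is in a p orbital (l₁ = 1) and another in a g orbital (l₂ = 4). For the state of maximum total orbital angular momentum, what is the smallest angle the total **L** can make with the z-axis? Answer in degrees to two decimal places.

θ_min ≈ 24.09°

By the triangle rule, |l₁ − l₂| ≤ L ≤ l₁ + l₂.
So L can be 3, 4, 5.
The maximum is L = 5, with |L_tot| = ℏ√(5·6) = √30 ℏ.
The minimum angle with z is arccos(5/√30) ≈ 24.09°.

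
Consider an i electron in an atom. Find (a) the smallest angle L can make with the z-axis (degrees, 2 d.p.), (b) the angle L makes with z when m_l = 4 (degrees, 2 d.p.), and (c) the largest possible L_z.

θ_min ≈ 22.21°; θ(m_l=4) ≈ 51.89°; L_z,max = 6ℏ

An i state has l = 6.
cos θ_min = 6/√42, so θ_min ≈ 22.21°.
For m_l = 4: cos θ = 4/√42, θ ≈ 51.89°.
L_z,max = lℏ = 6ℏ.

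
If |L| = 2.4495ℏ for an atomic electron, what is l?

l = 2

(|L|/ℏ)² = l(l+1) = 6.
Solving: l = 2.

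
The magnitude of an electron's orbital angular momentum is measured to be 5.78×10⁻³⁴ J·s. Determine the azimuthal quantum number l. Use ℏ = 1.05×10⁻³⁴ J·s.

Dividing by ℏ: |L|/ℏ ≈ 5.505.
l(l+1) ≈ 5.505² ≈ 30.30, so l = 5.

l = 5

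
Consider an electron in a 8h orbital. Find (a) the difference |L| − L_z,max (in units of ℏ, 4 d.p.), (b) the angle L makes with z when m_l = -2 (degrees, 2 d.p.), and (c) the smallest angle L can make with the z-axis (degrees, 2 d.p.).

|L|−L_z,max ≈ 0.4772ℏ; θ(m_l=-2) ≈ 111.42°; θ_min ≈ 24.09°

For 8h, l = 5.
|L| − L_z,max = (√30 − 5)ℏ ≈ 0.4772ℏ.
For m_l = -2: cos θ = -2/√30, θ ≈ 111.42°.
cos θ_min = 5/√30, so θ_min ≈ 24.09°.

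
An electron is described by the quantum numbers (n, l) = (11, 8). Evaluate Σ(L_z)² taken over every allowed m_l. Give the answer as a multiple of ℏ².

m_l ∈ {-8, -7, -6, -5, -4, -3, -2, -1, 0, 1, 2, 3, 4, 5, 6, 7, 8}.
Σ m_l² = 2·(1 + 4 + 9 + 16 + 25 + 36 + 49 + 64) = 408.

Σ(L_z)² = 408 ℏ²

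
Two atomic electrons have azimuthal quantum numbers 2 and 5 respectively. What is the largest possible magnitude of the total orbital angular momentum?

The total orbital quantum number L ranges from |l₁ − l₂| to l₁ + l₂ in integer steps.
So L can be 3, 4, 5, 6, 7.
The largest magnitude corresponds to L = 7: |L_tot| = ℏ√(7·8) = 2√14 ℏ.

|L_tot|_max = 2√14 ℏ ≈ 7.483ℏ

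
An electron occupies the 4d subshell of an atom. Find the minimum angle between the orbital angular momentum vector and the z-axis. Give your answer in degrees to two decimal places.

For 4d, l = 2.
|L| = √(l(l+1)) ℏ = √6 ℏ.
The smallest angle corresponds to the largest L_z, i.e. m_l = l = 2, giving L_z = 2ℏ.
cos θ_min = 2/√6, so θ_min ≈ 35.26°.

θ_min ≈ 35.26°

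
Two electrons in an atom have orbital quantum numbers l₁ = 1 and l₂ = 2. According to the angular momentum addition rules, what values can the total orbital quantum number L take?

By the triangle rule, |l₁ − l₂| ≤ L ≤ l₁ + l₂.
Allowed values: L = 1, 2, 3.

L = 1, 2, 3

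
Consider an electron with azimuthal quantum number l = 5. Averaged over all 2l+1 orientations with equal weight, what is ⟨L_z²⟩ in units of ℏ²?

⟨L_z²⟩ = 10 ℏ²

m_l runs from −5 to 5, i.e. {-5, -4, -3, -2, -1, 0, 1, 2, 3, 4, 5}.
⟨L_z²⟩ = ℏ²·(Σ m_l²)/(2l+1) = ℏ²·110/11 = 10ℏ².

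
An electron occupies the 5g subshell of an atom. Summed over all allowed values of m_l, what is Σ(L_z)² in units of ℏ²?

Σ(L_z)² = 60 ℏ²

5g means n = 5, l = 4.
The allowed m_l values are -4, -3, -2, -1, 0, 1, 2, 3, 4.
Σ m_l² = 2·(1 + 4 + 9 + 16) = 60.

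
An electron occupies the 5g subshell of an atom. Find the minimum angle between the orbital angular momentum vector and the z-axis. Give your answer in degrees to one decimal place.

θ_min ≈ 26.6°

5g means n = 5, l = 4.
|L| = √(l(l+1)) ℏ = 2√5 ℏ.
The smallest angle corresponds to the largest L_z, i.e. m_l = l = 4, giving L_z = 4ℏ.
cos θ_min = 4/√20, so θ_min ≈ 26.6°.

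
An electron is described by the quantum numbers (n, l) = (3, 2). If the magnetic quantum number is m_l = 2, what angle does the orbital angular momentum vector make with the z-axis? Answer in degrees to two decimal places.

|L| = √(l(l+1)) ℏ = √6 ℏ.
L_z = m_l ℏ = 2ℏ.
cos θ = L_z/|L| = 2/√6, so θ ≈ 35.26°.

θ ≈ 35.26°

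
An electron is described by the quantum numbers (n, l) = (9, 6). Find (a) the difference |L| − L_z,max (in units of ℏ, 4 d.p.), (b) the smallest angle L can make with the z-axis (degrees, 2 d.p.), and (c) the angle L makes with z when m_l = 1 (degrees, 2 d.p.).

|L|−L_z,max ≈ 0.4807ℏ; θ_min ≈ 22.21°; θ(m_l=1) ≈ 81.12°

|L| − L_z,max = (√42 − 6)ℏ ≈ 0.4807ℏ.
cos θ_min = 6/√42, so θ_min ≈ 22.21°.
For m_l = 1: cos θ = 1/√42, θ ≈ 81.12°.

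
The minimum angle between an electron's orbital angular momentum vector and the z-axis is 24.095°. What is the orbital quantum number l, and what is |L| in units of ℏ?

l = 5, |L| = √30 ℏ ≈ 5.477ℏ

At minimum angle, m_l = l, so cos θ = l/√(l(l+1)); cos²θ = l/(l+1) = 0.8333.
Solving: l = 5.
Then |L| = ℏ√(5·6) = √30 ℏ.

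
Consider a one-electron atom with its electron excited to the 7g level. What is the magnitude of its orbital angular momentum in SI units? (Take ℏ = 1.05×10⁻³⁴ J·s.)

|L| = 4.70×10⁻³⁴ J·s

The 7g level has l = 4.
|L| = ℏ√(l(l+1)) = ℏ√(4·5) = 2√5 ℏ
Numerically, |L| = 4.472 × (1.05×10⁻³⁴ J·s) = 4.70×10⁻³⁴ J·s.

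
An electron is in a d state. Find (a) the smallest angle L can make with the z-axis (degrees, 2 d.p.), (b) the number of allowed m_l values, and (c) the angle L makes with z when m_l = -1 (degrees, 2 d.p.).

θ_min ≈ 35.26°; 5 values; θ(m_l=-1) ≈ 114.09°

For a d orbital, l = 2.
cos θ_min = 2/√6, so θ_min ≈ 35.26°.
There are 2l+1 = 5 values of m_l.
For m_l = -1: cos θ = -1/√6, θ ≈ 114.09°.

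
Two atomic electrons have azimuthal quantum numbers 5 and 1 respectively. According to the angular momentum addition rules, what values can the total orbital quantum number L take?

By the triangle rule, |l₁ − l₂| ≤ L ≤ l₁ + l₂.
L ∈ {4, 5, 6}.

L = 4, 5, 6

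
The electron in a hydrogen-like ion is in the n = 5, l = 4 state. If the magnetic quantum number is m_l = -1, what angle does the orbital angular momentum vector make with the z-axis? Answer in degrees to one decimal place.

θ ≈ 102.9°

|L| = ℏ√(l(l+1)) = 2√5 ℏ.
L_z = m_l ℏ = −1ℏ.
cos θ = L_z/|L| = -1/√20, so θ ≈ 102.9°.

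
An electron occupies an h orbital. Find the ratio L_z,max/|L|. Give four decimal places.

An h state has l = 5.
|L| = √30 ℏ ≈ 5.4772ℏ, while L_z,max = lℏ = 5ℏ.
L_z,max/|L| = 5/√30 = 0.9129.

L_z,max/|L| = 0.9129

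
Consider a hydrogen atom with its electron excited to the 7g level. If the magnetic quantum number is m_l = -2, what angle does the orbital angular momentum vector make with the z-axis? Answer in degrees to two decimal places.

The 7g level has l = 4.
|L| = √(l(l+1)) ℏ = 2√5 ℏ.
L_z = m_l ℏ = −2ℏ.
cos θ = L_z/|L| = -2/√20, so θ ≈ 116.57°.

θ ≈ 116.57°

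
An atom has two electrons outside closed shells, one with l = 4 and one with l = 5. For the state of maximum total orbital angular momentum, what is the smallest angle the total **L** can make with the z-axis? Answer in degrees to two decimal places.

θ_min ≈ 18.43°

Angular momentum addition gives L = |l₁ − l₂|, …, l₁ + l₂.
L ∈ {1, 2, 3, 4, 5, 6, 7, 8, 9}.
The maximum is L = 9, with |L_tot| = ℏ√(9·10) = 3√10 ℏ.
The minimum angle with z is arccos(9/√90) ≈ 18.43°.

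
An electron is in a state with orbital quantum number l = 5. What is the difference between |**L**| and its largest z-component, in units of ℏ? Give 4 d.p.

|L| − L_z,max ≈ 0.4772ℏ

|L| = √30 ℏ ≈ 5.4772ℏ, while L_z,max = lℏ = 5ℏ.
The difference is (√30 − 5)ℏ ≈ 0.4772ℏ.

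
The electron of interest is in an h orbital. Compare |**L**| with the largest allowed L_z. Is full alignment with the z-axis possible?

No: L_z,max = 5ℏ < |L| = √30 ℏ ≈ 5.477ℏ

The letter h corresponds to l = 5.
|L| = √30 ℏ ≈ 5.4772ℏ, while L_z,max = lℏ = 5ℏ.
Since |L| > L_z,max, the vector can never point exactly along z; the closest it comes is θ_min = arccos(5/√30) ≈ 24.1°.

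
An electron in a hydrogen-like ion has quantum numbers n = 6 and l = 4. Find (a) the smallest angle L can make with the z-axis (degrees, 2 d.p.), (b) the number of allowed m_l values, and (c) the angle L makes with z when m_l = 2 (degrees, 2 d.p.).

θ_min ≈ 26.57°; 9 values; θ(m_l=2) ≈ 63.43°

cos θ_min = 4/√20, so θ_min ≈ 26.57°.
There are 2l+1 = 9 values of m_l.
For m_l = 2: cos θ = 2/√20, θ ≈ 63.43°.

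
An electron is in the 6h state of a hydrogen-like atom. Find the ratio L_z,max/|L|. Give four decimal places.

L_z,max/|L| = 0.9129

6h means n = 6, l = 5.
|L| = √30 ℏ ≈ 5.4772ℏ, while L_z,max = lℏ = 5ℏ.
L_z,max/|L| = 5/√30 = 0.9129.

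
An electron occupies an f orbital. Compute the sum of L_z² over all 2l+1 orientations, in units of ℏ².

The letter f corresponds to l = 3.
m_l ∈ {-3, -2, -1, 0, 1, 2, 3}.
Σ m_l² = 2·(1 + 4 + 9) = 28.

Σ(L_z)² = 28 ℏ²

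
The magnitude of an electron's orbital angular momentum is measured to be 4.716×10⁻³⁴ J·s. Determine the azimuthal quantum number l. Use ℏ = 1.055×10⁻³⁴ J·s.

l = 4

In units of ℏ, |L| ≈ 4.470.
Set l(l+1) = 19.98; the integer solution is l = 4.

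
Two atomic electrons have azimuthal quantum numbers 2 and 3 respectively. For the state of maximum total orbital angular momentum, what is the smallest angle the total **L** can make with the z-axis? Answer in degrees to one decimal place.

The total orbital quantum number L ranges from |l₁ − l₂| to l₁ + l₂ in integer steps.
Allowed values: L = 1, 2, 3, 4, 5.
The maximum is L = 5, with |L_tot| = ℏ√(5·6) = √30 ℏ.
The minimum angle with z is arccos(5/√30) ≈ 24.1°.

θ_min ≈ 24.1°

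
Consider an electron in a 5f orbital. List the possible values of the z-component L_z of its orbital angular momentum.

5f means n = 5, l = 3.
L_z = m_l ℏ with m_l ranging from −l to +l in integer steps.
For l = 3: m_l ∈ {-3, -2, -1, 0, 1, 2, 3}.

L_z ∈ {−3ℏ, −2ℏ, −ℏ, 0, ℏ, 2ℏ, 3ℏ}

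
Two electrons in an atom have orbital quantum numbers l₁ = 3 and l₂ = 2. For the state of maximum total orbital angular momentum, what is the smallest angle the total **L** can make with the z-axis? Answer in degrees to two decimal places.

By the triangle rule, |l₁ − l₂| ≤ L ≤ l₁ + l₂.
Allowed values: L = 1, 2, 3, 4, 5.
The maximum is L = 5, with |L_tot| = ℏ√(5·6) = √30 ℏ.
The minimum angle with z is arccos(5/√30) ≈ 24.09°.

θ_min ≈ 24.09°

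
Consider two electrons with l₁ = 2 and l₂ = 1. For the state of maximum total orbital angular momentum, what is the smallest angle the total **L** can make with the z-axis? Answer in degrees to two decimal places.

θ_min ≈ 30.00°

By the triangle rule, |l₁ − l₂| ≤ L ≤ l₁ + l₂.
So L can be 1, 2, 3.
The maximum is L = 3, with |L_tot| = ℏ√(3·4) = 2√3 ℏ.
The minimum angle with z is arccos(3/√12) ≈ 30.00°.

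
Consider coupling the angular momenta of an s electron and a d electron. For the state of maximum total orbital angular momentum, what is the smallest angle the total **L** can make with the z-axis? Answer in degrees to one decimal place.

θ_min ≈ 35.3°

By the triangle rule, |l₁ − l₂| ≤ L ≤ l₁ + l₂.
Allowed values: L = 2.
The maximum is L = 2, with |L_tot| = ℏ√(2·3) = √6 ℏ.
The minimum angle with z is arccos(2/√6) ≈ 35.3°.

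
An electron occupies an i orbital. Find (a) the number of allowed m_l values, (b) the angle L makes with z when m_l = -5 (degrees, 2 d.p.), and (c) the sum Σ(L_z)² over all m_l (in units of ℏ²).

13 values; θ(m_l=-5) ≈ 140.49°; Σ(L_z)² = 182 ℏ²

I corresponds to l = 6.
There are 2l+1 = 13 values of m_l.
For m_l = -5: cos θ = -5/√42, θ ≈ 140.49°.
Σ m_l² = 182, so Σ(L_z)² = 182 ℏ².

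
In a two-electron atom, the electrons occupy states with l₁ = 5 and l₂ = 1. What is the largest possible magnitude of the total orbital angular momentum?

The total orbital quantum number L ranges from |l₁ − l₂| to l₁ + l₂ in integer steps.
So L can be 4, 5, 6.
The largest magnitude corresponds to L = 6: |L_tot| = ℏ√(6·7) = √42 ℏ.

|L_tot|_max = √42 ℏ ≈ 6.481ℏ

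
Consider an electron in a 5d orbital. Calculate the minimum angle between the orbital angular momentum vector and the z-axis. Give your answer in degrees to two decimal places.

θ_min ≈ 35.26°

The 5d subshell has l = 2.
|L|² = l(l+1)ℏ² = 6ℏ², so |L| = √6 ℏ.
The smallest angle corresponds to the largest L_z, i.e. m_l = l = 2, giving L_z = 2ℏ.
cos θ_min = 2/√6, so θ_min ≈ 35.26°.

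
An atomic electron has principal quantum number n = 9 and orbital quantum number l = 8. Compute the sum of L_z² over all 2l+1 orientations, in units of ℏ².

m_l runs from −8 to 8, i.e. {-8, -7, -6, -5, -4, -3, -2, -1, 0, 1, 2, 3, 4, 5, 6, 7, 8}.
Summing m² from −8 to 8: Σ m_l² = 408.

Σ(L_z)² = 408 ℏ²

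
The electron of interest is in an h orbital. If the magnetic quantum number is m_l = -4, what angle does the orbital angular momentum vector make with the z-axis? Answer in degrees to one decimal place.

θ ≈ 136.9°

For an h orbital, l = 5.
|L|² = l(l+1)ℏ² = 30ℏ², so |L| = √30 ℏ.
L_z = m_l ℏ = −4ℏ.
cos θ = L_z/|L| = -4/√30, so θ ≈ 136.9°.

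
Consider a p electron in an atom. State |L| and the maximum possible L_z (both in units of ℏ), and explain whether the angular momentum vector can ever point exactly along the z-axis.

For a p orbital, l = 1.
|L| = √2 ℏ ≈ 1.4142ℏ, while L_z,max = lℏ = 1ℏ.
Since |L| > L_z,max, the vector can never point exactly along z; the closest it comes is θ_min = arccos(1/√2) ≈ 45.0°.

No: L_z,max = 1ℏ < |L| = √2 ℏ ≈ 1.414ℏ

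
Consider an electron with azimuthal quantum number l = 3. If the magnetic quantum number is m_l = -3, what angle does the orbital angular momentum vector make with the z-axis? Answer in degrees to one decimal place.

|L| = ℏ√(l(l+1)) = 2√3 ℏ.
L_z = m_l ℏ = −3ℏ.
cos θ = L_z/|L| = -3/√12, so θ ≈ 150.0°.

θ ≈ 150.0°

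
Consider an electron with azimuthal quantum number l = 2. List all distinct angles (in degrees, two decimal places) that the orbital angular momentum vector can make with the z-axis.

θ ∈ {35.26°, 65.91°, 90.00°, 114.09°, 144.74°}

|L|² = l(l+1)ℏ² = 6ℏ², so |L| = √6 ℏ.
cos θ = m_l/√6 for each m_l ∈ {-2, -1, 0, 1, 2}.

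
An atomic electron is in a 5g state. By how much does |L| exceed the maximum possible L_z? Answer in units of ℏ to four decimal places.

5g means n = 5, l = 4.
|L| = 2√5 ℏ ≈ 4.4721ℏ, while L_z,max = lℏ = 4ℏ.
The difference is (2√5 − 4)ℏ ≈ 0.4721ℏ.

|L| − L_z,max ≈ 0.4721ℏ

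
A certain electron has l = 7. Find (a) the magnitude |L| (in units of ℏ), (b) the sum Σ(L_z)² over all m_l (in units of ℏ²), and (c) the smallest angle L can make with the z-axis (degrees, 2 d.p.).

|L| = 2√14 ℏ ≈ 7.483ℏ; Σ(L_z)² = 280 ℏ²; θ_min ≈ 20.70°

|L| = ℏ√(7·8) = 2√14 ℏ ≈ 7.483ℏ.
Σ m_l² = 280, so Σ(L_z)² = 280 ℏ².
cos θ_min = 7/√56, so θ_min ≈ 20.70°.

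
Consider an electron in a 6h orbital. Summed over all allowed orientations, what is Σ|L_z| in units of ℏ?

6h means n = 6, l = 5.
m_l runs from −5 to 5, i.e. {-5, -4, -3, -2, -1, 0, 1, 2, 3, 4, 5}.
Σ|m_l| = 2(1+2+…+5) = 30.

Σ|L_z| = 30 ℏ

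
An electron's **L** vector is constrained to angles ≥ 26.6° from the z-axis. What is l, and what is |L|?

At minimum angle, m_l = l, so cos θ = l/√(l(l+1)); cos²θ = l/(l+1) = 0.7995.
Thus l = 0.7995/(1 − 0.7995) ≈ 4.
Then |L| = ℏ√(4·5) = 2√5 ℏ.

l = 4, |L| = 2√5 ℏ ≈ 4.472ℏ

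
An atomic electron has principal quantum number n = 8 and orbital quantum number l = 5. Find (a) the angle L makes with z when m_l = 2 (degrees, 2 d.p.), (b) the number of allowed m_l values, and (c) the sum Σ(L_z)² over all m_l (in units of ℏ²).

θ(m_l=2) ≈ 68.58°; 11 values; Σ(L_z)² = 110 ℏ²

For m_l = 2: cos θ = 2/√30, θ ≈ 68.58°.
There are 2l+1 = 11 values of m_l.
Σ m_l² = 110, so Σ(L_z)² = 110 ℏ².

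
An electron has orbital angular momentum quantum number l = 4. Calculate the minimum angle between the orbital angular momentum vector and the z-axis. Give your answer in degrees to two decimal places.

θ_min ≈ 26.57°

|L| = √(l(l+1)) ℏ = 2√5 ℏ.
The smallest angle corresponds to the largest L_z, i.e. m_l = l = 4, giving L_z = 4ℏ.
cos θ_min = 4/√20, so θ_min ≈ 26.57°.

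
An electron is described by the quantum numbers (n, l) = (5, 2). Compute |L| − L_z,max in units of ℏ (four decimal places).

|L| = √6 ℏ ≈ 2.4495ℏ, while L_z,max = lℏ = 2ℏ.
The difference is (√6 − 2)ℏ ≈ 0.4495ℏ.

|L| − L_z,max ≈ 0.4495ℏ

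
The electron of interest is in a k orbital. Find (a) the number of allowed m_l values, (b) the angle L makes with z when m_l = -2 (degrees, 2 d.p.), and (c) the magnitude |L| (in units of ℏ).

K corresponds to l = 7.
There are 2l+1 = 15 values of m_l.
For m_l = -2: cos θ = -2/√56, θ ≈ 105.50°.
|L| = ℏ√(7·8) = 2√14 ℏ ≈ 7.483ℏ.

15 values; θ(m_l=-2) ≈ 105.50°; |L| = 2√14 ℏ ≈ 7.483ℏ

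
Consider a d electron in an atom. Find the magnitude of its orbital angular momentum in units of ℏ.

|L| = √6 ℏ ≈ 2.449ℏ

For a d orbital, l = 2.
|L| = ℏ√(l(l+1)) = ℏ√(2·3) = √6 ℏ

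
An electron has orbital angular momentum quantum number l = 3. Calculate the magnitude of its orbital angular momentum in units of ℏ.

|L| = 2√3 ℏ ≈ 3.464ℏ

|L| = ℏ√(l(l+1)) = ℏ√(3·4) = 2√3 ℏ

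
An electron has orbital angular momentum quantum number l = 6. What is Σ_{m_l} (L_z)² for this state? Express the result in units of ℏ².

m_l ∈ {-6, -5, -4, -3, -2, -1, 0, 1, 2, 3, 4, 5, 6}.
Σ m_l² = 2·(1 + 4 + 9 + 16 + 25 + 36) = 182.

Σ(L_z)² = 182 ℏ²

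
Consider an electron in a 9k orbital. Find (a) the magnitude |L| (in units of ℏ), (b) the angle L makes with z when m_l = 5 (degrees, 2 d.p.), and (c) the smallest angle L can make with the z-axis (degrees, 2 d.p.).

For 9k, l = 7.
|L| = ℏ√(7·8) = 2√14 ℏ ≈ 7.483ℏ.
For m_l = 5: cos θ = 5/√56, θ ≈ 48.08°.
cos θ_min = 7/√56, so θ_min ≈ 20.70°.

|L| = 2√14 ℏ ≈ 7.483ℏ; θ(m_l=5) ≈ 48.08°; θ_min ≈ 20.70°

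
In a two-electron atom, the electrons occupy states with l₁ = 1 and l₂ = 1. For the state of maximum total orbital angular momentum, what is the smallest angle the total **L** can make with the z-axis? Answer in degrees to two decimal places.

Angular momentum addition gives L = |l₁ − l₂|, …, l₁ + l₂.
Allowed values: L = 0, 1, 2.
The maximum is L = 2, with |L_tot| = ℏ√(2·3) = √6 ℏ.
The minimum angle with z is arccos(2/√6) ≈ 35.26°.

θ_min ≈ 35.26°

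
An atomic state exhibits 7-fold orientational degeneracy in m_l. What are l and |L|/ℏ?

l = 3, |L| = 2√3 ℏ ≈ 3.464ℏ

7 = 2l + 1, so l = (7−1)/2 = 3.
Then |L| = √(l(l+1)) ℏ = 2√3 ℏ.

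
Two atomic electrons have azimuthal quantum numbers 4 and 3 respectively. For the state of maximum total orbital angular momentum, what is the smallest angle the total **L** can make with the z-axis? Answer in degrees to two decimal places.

θ_min ≈ 20.70°

L runs from |4 − 3| = 1 to 4 + 3 = 7.
L ∈ {1, 2, 3, 4, 5, 6, 7}.
The maximum is L = 7, with |L_tot| = ℏ√(7·8) = 2√14 ℏ.
The minimum angle with z is arccos(7/√56) ≈ 20.70°.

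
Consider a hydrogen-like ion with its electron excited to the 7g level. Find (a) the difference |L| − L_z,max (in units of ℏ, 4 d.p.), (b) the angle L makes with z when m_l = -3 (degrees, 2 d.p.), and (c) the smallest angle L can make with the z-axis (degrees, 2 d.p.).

|L|−L_z,max ≈ 0.4721ℏ; θ(m_l=-3) ≈ 132.13°; θ_min ≈ 26.57°

The 7g level has l = 4.
|L| − L_z,max = (2√5 − 4)ℏ ≈ 0.4721ℏ.
For m_l = -3: cos θ = -3/√20, θ ≈ 132.13°.
cos θ_min = 4/√20, so θ_min ≈ 26.57°.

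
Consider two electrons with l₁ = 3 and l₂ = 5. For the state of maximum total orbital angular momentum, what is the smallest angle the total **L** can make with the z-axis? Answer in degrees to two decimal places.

L runs from |3 − 5| = 2 to 3 + 5 = 8.
Allowed values: L = 2, 3, 4, 5, 6, 7, 8.
The maximum is L = 8, with |L_tot| = ℏ√(8·9) = 6√2 ℏ.
The minimum angle with z is arccos(8/√72) ≈ 19.47°.

θ_min ≈ 19.47°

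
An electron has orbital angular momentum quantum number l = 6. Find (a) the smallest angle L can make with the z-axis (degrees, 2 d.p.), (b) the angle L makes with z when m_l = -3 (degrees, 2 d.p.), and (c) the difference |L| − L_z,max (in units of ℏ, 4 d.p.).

θ_min ≈ 22.21°; θ(m_l=-3) ≈ 117.58°; |L|−L_z,max ≈ 0.4807ℏ

cos θ_min = 6/√42, so θ_min ≈ 22.21°.
For m_l = -3: cos θ = -3/√42, θ ≈ 117.58°.
|L| − L_z,max = (√42 − 6)ℏ ≈ 0.4807ℏ.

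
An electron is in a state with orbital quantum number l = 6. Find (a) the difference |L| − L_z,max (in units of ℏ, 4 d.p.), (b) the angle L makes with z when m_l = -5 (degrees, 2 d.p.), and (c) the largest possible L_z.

|L|−L_z,max ≈ 0.4807ℏ; θ(m_l=-5) ≈ 140.49°; L_z,max = 6ℏ

|L| − L_z,max = (√42 − 6)ℏ ≈ 0.4807ℏ.
For m_l = -5: cos θ = -5/√42, θ ≈ 140.49°.
L_z,max = lℏ = 6ℏ.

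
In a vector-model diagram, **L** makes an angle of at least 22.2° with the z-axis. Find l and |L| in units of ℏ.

cos θ_min = l/√(l(l+1)) = √(l/(l+1)), so l/(l+1) = cos²(22.2°) = 0.8572.
Solving: l = 6.
Then |L| = ℏ√(6·7) = √42 ℏ.

l = 6, |L| = √42 ℏ ≈ 6.481ℏ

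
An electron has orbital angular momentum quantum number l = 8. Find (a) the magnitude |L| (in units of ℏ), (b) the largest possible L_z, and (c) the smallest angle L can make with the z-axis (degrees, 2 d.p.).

|L| = ℏ√(8·9) = 6√2 ℏ ≈ 8.485ℏ.
L_z,max = lℏ = 8ℏ.
cos θ_min = 8/√72, so θ_min ≈ 19.47°.

|L| = 6√2 ℏ ≈ 8.485ℏ; L_z,max = 8ℏ; θ_min ≈ 19.47°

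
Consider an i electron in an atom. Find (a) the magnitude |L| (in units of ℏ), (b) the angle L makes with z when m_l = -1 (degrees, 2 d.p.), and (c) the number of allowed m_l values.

|L| = √42 ℏ ≈ 6.481ℏ; θ(m_l=-1) ≈ 98.88°; 13 values

For an i orbital, l = 6.
|L| = ℏ√(6·7) = √42 ℏ ≈ 6.481ℏ.
For m_l = -1: cos θ = -1/√42, θ ≈ 98.88°.
There are 2l+1 = 13 values of m_l.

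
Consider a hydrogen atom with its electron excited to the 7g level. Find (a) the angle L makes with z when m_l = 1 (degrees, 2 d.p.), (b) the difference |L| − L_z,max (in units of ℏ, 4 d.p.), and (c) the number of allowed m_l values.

θ(m_l=1) ≈ 77.08°; |L|−L_z,max ≈ 0.4721ℏ; 9 values

The 7g level has l = 4.
For m_l = 1: cos θ = 1/√20, θ ≈ 77.08°.
|L| − L_z,max = (2√5 − 4)ℏ ≈ 0.4721ℏ.
There are 2l+1 = 9 values of m_l.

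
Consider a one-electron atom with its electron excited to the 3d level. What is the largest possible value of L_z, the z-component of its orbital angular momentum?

The 3d level has l = 2.
L_z = m_l ℏ with m_l ∈ {−2, …, 2}; the maximum is m_l = 2.

L_z,max = 2ℏ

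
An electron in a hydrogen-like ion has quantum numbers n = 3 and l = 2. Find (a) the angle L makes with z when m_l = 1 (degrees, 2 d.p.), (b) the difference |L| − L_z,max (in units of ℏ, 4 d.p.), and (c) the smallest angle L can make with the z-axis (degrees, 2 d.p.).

For m_l = 1: cos θ = 1/√6, θ ≈ 65.91°.
|L| − L_z,max = (√6 − 2)ℏ ≈ 0.4495ℏ.
cos θ_min = 2/√6, so θ_min ≈ 35.26°.

θ(m_l=1) ≈ 65.91°; |L|−L_z,max ≈ 0.4495ℏ; θ_min ≈ 35.26°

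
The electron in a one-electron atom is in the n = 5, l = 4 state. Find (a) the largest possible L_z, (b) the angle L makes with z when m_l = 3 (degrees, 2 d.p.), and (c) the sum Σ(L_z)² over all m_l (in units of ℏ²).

L_z,max = 4ℏ; θ(m_l=3) ≈ 47.87°; Σ(L_z)² = 60 ℏ²

L_z,max = lℏ = 4ℏ.
For m_l = 3: cos θ = 3/√20, θ ≈ 47.87°.
Σ m_l² = 60, so Σ(L_z)² = 60 ℏ².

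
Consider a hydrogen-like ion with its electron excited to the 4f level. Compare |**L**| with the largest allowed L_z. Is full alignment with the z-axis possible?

The 4f level has l = 3.
|L| = 2√3 ℏ ≈ 3.4641ℏ, while L_z,max = lℏ = 3ℏ.
Since |L| > L_z,max, the vector can never point exactly along z; the closest it comes is θ_min = arccos(3/√12) ≈ 30.0°.

No: L_z,max = 3ℏ < |L| = 2√3 ℏ ≈ 3.464ℏ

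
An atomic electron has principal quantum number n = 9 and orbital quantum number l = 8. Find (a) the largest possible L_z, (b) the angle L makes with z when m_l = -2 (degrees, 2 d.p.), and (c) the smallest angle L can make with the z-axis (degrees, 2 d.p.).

L_z,max = 8ℏ; θ(m_l=-2) ≈ 103.63°; θ_min ≈ 19.47°

L_z,max = lℏ = 8ℏ.
For m_l = -2: cos θ = -2/√72, θ ≈ 103.63°.
cos θ_min = 8/√72, so θ_min ≈ 19.47°.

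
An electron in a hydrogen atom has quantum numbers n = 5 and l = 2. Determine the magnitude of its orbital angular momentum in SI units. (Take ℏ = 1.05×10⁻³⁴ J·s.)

|L| = 2.57×10⁻³⁴ J·s

|L| = ℏ√(l(l+1)) = ℏ√(2·3) = √6 ℏ
Numerically, |L| = 2.449 × (1.05×10⁻³⁴ J·s) = 2.57×10⁻³⁴ J·s.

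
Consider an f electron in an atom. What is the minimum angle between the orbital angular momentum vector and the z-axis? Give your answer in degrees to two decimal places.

θ_min ≈ 30.00°

The letter f corresponds to l = 3.
|L| = √(l(l+1)) ℏ = 2√3 ℏ.
The smallest angle corresponds to the largest L_z, i.e. m_l = l = 3, giving L_z = 3ℏ.
cos θ_min = 3/√12, so θ_min ≈ 30.00°.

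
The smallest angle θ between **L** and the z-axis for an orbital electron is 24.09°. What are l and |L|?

cos θ_min = l/√(l(l+1)) = √(l/(l+1)), so l/(l+1) = cos²(24.09°) = 0.8334.
Solving: l = 5.
Then |L| = ℏ√(5·6) = √30 ℏ.

l = 5, |L| = √30 ℏ ≈ 5.477ℏ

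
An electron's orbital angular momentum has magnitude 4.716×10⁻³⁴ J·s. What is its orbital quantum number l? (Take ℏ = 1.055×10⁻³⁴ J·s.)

Dividing by ℏ: |L|/ℏ ≈ 4.470.
Set l(l+1) = 19.98; the integer solution is l = 4.

l = 4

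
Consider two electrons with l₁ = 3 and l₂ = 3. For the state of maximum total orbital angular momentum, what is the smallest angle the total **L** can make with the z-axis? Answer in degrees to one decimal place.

L runs from |3 − 3| = 0 to 3 + 3 = 6.
L ∈ {0, 1, 2, 3, 4, 5, 6}.
The maximum is L = 6, with |L_tot| = ℏ√(6·7) = √42 ℏ.
The minimum angle with z is arccos(6/√42) ≈ 22.2°.

θ_min ≈ 22.2°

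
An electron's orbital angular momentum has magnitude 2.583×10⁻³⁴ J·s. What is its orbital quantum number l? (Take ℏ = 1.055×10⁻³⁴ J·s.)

|L|/ℏ = (2.583×10⁻³⁴)/(1.055×10⁻³⁴) ≈ 2.448.
Set l(l+1) = 5.99; the integer solution is l = 2.

l = 2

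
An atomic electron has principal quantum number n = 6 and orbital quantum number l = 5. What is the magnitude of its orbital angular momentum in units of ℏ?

|L| = ℏ√(l(l+1)) = ℏ√(5·6) = √30 ℏ

|L| = √30 ℏ ≈ 5.477ℏ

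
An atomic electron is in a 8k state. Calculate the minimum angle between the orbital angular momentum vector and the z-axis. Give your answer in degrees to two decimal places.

The 8k subshell has l = 7.
|L|² = l(l+1)ℏ² = 56ℏ², so |L| = 2√14 ℏ.
The smallest angle corresponds to the largest L_z, i.e. m_l = l = 7, giving L_z = 7ℏ.
cos θ_min = 7/√56, so θ_min ≈ 20.70°.

θ_min ≈ 20.70°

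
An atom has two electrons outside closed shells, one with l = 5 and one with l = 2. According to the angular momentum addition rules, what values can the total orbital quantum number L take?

L = 3, 4, 5, 6, 7

L runs from |5 − 2| = 3 to 5 + 2 = 7.
Allowed values: L = 3, 4, 5, 6, 7.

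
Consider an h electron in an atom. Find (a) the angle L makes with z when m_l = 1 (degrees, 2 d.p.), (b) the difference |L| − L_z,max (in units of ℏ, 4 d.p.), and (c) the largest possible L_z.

θ(m_l=1) ≈ 79.48°; |L|−L_z,max ≈ 0.4772ℏ; L_z,max = 5ℏ

The letter h corresponds to l = 5.
For m_l = 1: cos θ = 1/√30, θ ≈ 79.48°.
|L| − L_z,max = (√30 − 5)ℏ ≈ 0.4772ℏ.
L_z,max = lℏ = 5ℏ.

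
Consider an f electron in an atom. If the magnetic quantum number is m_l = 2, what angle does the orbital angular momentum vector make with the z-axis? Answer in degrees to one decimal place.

For an f orbital, l = 3.
|L| = √(l(l+1)) ℏ = 2√3 ℏ.
L_z = m_l ℏ = 2ℏ.
cos θ = L_z/|L| = 2/√12, so θ ≈ 54.7°.

θ ≈ 54.7°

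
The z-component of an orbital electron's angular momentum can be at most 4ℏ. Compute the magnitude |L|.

|L| = 2√5 ℏ ≈ 4.472ℏ

The maximum L_z equals lℏ, giving l = 4.
|L| = ℏ√(l(l+1)) = 2√5 ℏ.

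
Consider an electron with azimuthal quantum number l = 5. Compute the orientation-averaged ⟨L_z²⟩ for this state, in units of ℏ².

m_l ∈ {-5, -4, -3, -2, -1, 0, 1, 2, 3, 4, 5}.
Average of L_z² over 11 states: 110/11 ℏ² = 10 ℏ².

⟨L_z²⟩ = 10 ℏ²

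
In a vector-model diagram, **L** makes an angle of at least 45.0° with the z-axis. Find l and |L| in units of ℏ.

l = 1, |L| = √2 ℏ ≈ 1.414ℏ

At minimum angle, m_l = l, so cos θ = l/√(l(l+1)); cos²θ = l/(l+1) = 0.5000.
Thus l = 0.5000/(1 − 0.5000) ≈ 1.
Then |L| = ℏ√(1·2) = √2 ℏ.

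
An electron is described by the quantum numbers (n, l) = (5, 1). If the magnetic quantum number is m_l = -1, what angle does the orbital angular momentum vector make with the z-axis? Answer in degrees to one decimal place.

|L| = ℏ√(l(l+1)) = √2 ℏ.
L_z = m_l ℏ = −1ℏ.
cos θ = L_z/|L| = -1/√2, so θ ≈ 135.0°.

θ ≈ 135.0°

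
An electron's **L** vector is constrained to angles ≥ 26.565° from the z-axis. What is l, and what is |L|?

cos²θ_min = l/(l+1) = 0.8000.
Solving: l = 4.
Then |L| = ℏ√(4·5) = 2√5 ℏ.

l = 4, |L| = 2√5 ℏ ≈ 4.472ℏ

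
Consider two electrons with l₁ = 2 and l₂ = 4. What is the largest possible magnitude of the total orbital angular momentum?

|L_tot|_max = √42 ℏ ≈ 6.481ℏ

The total orbital quantum number L ranges from |l₁ − l₂| to l₁ + l₂ in integer steps.
So L can be 2, 3, 4, 5, 6.
The largest magnitude corresponds to L = 6: |L_tot| = ℏ√(6·7) = √42 ℏ.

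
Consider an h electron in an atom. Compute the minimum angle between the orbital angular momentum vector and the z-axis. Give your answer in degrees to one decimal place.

The letter h corresponds to l = 5.
|L|² = l(l+1)ℏ² = 30ℏ², so |L| = √30 ℏ.
The smallest angle corresponds to the largest L_z, i.e. m_l = l = 5, giving L_z = 5ℏ.
cos θ_min = 5/√30, so θ_min ≈ 24.1°.

θ_min ≈ 24.1°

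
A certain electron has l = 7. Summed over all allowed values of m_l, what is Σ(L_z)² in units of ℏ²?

m_l runs from −7 to 7, i.e. {-7, -6, -5, -4, -3, -2, -1, 0, 1, 2, 3, 4, 5, 6, 7}.
Σ m_l² = l(l+1)(2l+1)/3 = 7·8·15/3 = 280.

Σ(L_z)² = 280 ℏ²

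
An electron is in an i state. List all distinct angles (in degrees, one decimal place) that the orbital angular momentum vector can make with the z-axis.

I corresponds to l = 6.
|L| = √(l(l+1)) ℏ = √42 ℏ.
cos θ = m_l/√42 for each m_l ∈ {-6, -5, -4, -3, -2, -1, 0, 1, 2, 3, 4, 5, 6}.

θ ∈ {22.2°, 39.5°, 51.9°, 62.4°, 72.0°, 81.1°, 90.0°, 98.9°, 108.0°, 117.6°, 128.1°, 140.5°, 157.8°}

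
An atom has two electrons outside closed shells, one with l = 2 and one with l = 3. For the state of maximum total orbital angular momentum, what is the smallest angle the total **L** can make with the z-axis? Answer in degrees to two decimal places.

θ_min ≈ 24.09°

Angular momentum addition gives L = |l₁ − l₂|, …, l₁ + l₂.
L ∈ {1, 2, 3, 4, 5}.
The maximum is L = 5, with |L_tot| = ℏ√(5·6) = √30 ℏ.
The minimum angle with z is arccos(5/√30) ≈ 24.09°.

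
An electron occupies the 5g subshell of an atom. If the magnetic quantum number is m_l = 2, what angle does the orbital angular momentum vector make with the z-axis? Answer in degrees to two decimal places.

5g means n = 5, l = 4.
|L| = ℏ√(l(l+1)) = 2√5 ℏ.
L_z = m_l ℏ = 2ℏ.
cos θ = L_z/|L| = 2/√20, so θ ≈ 63.43°.

θ ≈ 63.43°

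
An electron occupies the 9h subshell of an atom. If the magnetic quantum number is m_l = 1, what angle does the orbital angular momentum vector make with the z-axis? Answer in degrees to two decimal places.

9h means n = 9, l = 5.
|L| = ℏ√(l(l+1)) = √30 ℏ.
L_z = m_l ℏ = 1ℏ.
cos θ = L_z/|L| = 1/√30, so θ ≈ 79.48°.

θ ≈ 79.48°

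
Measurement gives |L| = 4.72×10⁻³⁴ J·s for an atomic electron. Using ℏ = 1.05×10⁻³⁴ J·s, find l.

|L|/ℏ = (4.72×10⁻³⁴)/(1.05×10⁻³⁴) ≈ 4.495.
l(l+1) ≈ 4.495² ≈ 20.21, so l = 4.

l = 4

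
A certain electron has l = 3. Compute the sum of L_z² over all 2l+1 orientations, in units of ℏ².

Σ(L_z)² = 28 ℏ²

The allowed m_l values are -3, -2, -1, 0, 1, 2, 3.
Summing m² from −3 to 3: Σ m_l² = 28.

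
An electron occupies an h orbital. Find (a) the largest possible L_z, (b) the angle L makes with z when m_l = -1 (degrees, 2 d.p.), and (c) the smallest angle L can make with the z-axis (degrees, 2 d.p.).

L_z,max = 5ℏ; θ(m_l=-1) ≈ 100.52°; θ_min ≈ 24.09°

An h state has l = 5.
L_z,max = lℏ = 5ℏ.
For m_l = -1: cos θ = -1/√30, θ ≈ 100.52°.
cos θ_min = 5/√30, so θ_min ≈ 24.09°.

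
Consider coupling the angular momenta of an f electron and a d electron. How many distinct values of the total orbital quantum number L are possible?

5

L runs from |3 − 2| = 1 to 3 + 2 = 5.
So L can be 1, 2, 3, 4, 5.
That is 5 values.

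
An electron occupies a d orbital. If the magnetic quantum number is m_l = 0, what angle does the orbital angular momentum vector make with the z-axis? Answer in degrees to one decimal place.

For a d orbital, l = 2.
|L|² = l(l+1)ℏ² = 6ℏ², so |L| = √6 ℏ.
L_z = m_l ℏ = 0ℏ.
cos θ = L_z/|L| = 0/√6, so θ ≈ 90.0°.

θ ≈ 90.0°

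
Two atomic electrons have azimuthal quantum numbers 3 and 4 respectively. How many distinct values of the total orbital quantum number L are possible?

The total orbital quantum number L ranges from |l₁ − l₂| to l₁ + l₂ in integer steps.
So L can be 1, 2, 3, 4, 5, 6, 7.
That is 7 values.

7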